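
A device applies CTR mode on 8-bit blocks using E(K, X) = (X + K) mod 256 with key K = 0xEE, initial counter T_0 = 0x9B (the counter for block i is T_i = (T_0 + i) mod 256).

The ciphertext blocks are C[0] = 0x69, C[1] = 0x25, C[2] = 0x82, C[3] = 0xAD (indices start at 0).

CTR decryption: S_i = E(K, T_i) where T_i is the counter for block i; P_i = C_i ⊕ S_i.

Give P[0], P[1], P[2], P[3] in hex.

P[0]: T = 0x9B, S = E(K, T) = 0x89; 0x69 ⊕ 0x89 = 0xE0.
P[1]: T = 0x9C, S = E(K, T) = 0x8A; 0x25 ⊕ 0x8A = 0xAF.
P[2]: T = 0x9D, S = E(K, T) = 0x8B; 0x82 ⊕ 0x8B = 0x09.
P[3]: T = 0x9E, S = E(K, T) = 0x8C; 0xAD ⊕ 0x8C = 0x21.

P[0] = 0xE0, P[1] = 0xAF, P[2] = 0x09, P[3] = 0x21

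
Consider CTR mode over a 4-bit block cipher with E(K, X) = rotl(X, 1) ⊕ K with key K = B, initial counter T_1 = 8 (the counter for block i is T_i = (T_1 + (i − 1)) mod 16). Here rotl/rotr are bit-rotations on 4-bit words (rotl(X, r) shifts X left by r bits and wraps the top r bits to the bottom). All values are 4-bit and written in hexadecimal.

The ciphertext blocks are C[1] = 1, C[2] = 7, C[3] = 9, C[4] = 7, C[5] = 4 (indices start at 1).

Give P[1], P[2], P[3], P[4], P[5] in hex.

P[1] = B, P[2] = F, P[3] = 7, P[4] = B, P[5] = 6

CTR decryption: S_i = E(K, T_i) where T_i is the counter for block i; P_i = C_i ⊕ S_i.
P[1]: T = 8, S = E(K, T) = A; 1 ⊕ A = B.
P[2]: T = 9, S = E(K, T) = 8; 7 ⊕ 8 = F.
P[3]: T = A, S = E(K, T) = E; 9 ⊕ E = 7.
P[4]: T = B, S = E(K, T) = C; 7 ⊕ C = B.
P[5]: T = C, S = E(K, T) = 2; 4 ⊕ 2 = 6.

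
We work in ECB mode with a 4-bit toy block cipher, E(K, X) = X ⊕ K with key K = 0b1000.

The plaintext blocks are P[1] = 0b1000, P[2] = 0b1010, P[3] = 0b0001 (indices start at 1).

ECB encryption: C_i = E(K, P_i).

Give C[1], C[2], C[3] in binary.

C[1]: E(K, 0b1000) = 0b0000.
C[2]: E(K, 0b1010) = 0b0010.
C[3]: E(K, 0b0001) = 0b1001.

C[1] = 0b0000, C[2] = 0b0010, C[3] = 0b1001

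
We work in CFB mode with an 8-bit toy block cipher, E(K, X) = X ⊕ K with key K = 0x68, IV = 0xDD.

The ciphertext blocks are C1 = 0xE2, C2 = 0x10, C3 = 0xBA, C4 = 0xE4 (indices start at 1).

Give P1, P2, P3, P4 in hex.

CFB decryption: P_i = C_i ⊕ E(K, C_{i−1}), with C_{0} = IV.
P1: E(K, 0xDD) = 0xB5; 0xE2 ⊕ 0xB5 = 0x57.
P2: E(K, 0xE2) = 0x8A; 0x10 ⊕ 0x8A = 0x9A.
P3: E(K, 0x10) = 0x78; 0xBA ⊕ 0x78 = 0xC2.
P4: E(K, 0xBA) = 0xD2; 0xE4 ⊕ 0xD2 = 0x36.

P1 = 0x57, P2 = 0x9A, P3 = 0xC2, P4 = 0x36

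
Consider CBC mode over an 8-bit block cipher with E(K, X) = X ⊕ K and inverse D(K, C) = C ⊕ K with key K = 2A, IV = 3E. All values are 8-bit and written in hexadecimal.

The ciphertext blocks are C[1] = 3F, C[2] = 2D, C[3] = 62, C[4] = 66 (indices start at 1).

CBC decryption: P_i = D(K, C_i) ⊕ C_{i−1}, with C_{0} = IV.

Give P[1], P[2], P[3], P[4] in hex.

P[1] = 2B, P[2] = 38, P[3] = 65, P[4] = 2E

P[1]: D(K, 3F) = 15; 15 ⊕ 3E = 2B.
P[2]: D(K, 2D) = 07; 07 ⊕ 3F = 38.
P[3]: D(K, 62) = 48; 48 ⊕ 2D = 65.
P[4]: D(K, 66) = 4C; 4C ⊕ 62 = 2E.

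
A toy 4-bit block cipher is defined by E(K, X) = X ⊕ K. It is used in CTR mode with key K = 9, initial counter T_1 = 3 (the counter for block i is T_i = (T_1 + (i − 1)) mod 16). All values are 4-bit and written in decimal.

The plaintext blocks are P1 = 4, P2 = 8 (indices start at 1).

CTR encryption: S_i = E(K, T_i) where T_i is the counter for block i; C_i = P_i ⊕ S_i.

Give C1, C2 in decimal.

C1 = 14, C2 = 5

C1: T = 3, S = E(K, T) = 10; 4 ⊕ 10 = 14.
C2: T = 4, S = E(K, T) = 13; 8 ⊕ 13 = 5.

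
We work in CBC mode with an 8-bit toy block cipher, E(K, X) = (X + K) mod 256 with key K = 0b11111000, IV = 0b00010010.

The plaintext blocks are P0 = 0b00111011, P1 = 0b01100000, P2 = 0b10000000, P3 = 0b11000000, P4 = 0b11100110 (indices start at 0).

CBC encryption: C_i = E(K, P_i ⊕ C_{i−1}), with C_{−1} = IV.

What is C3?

C3 = 0b01101001

C0: P0 ⊕ 0b00010010 = 0b00101001; E(K, 0b00101001) = 0b00100001.
C1: P1 ⊕ 0b00100001 = 0b01000001; E(K, 0b01000001) = 0b00111001.
C2: P2 ⊕ 0b00111001 = 0b10111001; E(K, 0b10111001) = 0b10110001.
C3: P3 ⊕ 0b10110001 = 0b01110001; E(K, 0b01110001) = 0b01101001.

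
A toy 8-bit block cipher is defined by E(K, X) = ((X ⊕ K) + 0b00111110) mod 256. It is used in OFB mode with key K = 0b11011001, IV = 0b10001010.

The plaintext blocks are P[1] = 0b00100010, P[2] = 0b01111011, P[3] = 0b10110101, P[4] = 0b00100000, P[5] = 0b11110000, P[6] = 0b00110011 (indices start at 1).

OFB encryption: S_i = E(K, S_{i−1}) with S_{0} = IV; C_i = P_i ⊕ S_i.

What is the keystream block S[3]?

C[1]: S = E(K, 0b10001010) = 0b10010001; 0b00100010 ⊕ 0b10010001 = 0b10110011.
C[2]: S = E(K, 0b10010001) = 0b10000110; 0b01111011 ⊕ 0b10000110 = 0b11111101.
C[3]: S = E(K, 0b10000110) = 0b10011101; 0b10110101 ⊕ 0b10011101 = 0b00101000.
So S[3] = 0b10011101.

0b10011101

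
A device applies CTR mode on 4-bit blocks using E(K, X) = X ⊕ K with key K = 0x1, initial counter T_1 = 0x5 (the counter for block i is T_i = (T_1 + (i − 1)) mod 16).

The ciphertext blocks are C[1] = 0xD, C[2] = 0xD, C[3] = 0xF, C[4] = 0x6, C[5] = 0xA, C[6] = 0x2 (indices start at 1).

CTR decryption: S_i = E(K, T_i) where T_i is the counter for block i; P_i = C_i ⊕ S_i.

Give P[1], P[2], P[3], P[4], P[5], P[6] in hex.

P[1] = 0x9, P[2] = 0xA, P[3] = 0x9, P[4] = 0xF, P[5] = 0x2, P[6] = 0x9

P[1]: T = 0x5, S = E(K, T) = 0x4; 0xD ⊕ 0x4 = 0x9.
P[2]: T = 0x6, S = E(K, T) = 0x7; 0xD ⊕ 0x7 = 0xA.
P[3]: T = 0x7, S = E(K, T) = 0x6; 0xF ⊕ 0x6 = 0x9.
P[4]: T = 0x8, S = E(K, T) = 0x9; 0x6 ⊕ 0x9 = 0xF.
P[5]: T = 0x9, S = E(K, T) = 0x8; 0xA ⊕ 0x8 = 0x2.
P[6]: T = 0xA, S = E(K, T) = 0xB; 0x2 ⊕ 0xB = 0x9.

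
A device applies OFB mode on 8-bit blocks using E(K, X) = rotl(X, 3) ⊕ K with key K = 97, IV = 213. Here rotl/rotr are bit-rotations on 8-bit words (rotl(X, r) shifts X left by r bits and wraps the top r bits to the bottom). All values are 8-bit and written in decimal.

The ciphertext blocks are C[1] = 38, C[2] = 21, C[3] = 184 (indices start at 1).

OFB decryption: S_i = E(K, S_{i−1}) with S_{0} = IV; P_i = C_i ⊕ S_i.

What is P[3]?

P[3] = 33

P[1]: S = E(K, 213) = 207; 38 ⊕ 207 = 233.
P[2]: S = E(K, 207) = 31; 21 ⊕ 31 = 10.
P[3]: S = E(K, 31) = 153; 184 ⊕ 153 = 33.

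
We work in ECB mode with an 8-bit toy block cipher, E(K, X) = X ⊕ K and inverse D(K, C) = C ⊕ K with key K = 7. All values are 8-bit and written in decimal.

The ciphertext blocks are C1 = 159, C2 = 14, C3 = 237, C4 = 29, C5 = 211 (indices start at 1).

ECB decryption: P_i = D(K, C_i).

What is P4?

P4: D(K, 29) = 26.

P4 = 26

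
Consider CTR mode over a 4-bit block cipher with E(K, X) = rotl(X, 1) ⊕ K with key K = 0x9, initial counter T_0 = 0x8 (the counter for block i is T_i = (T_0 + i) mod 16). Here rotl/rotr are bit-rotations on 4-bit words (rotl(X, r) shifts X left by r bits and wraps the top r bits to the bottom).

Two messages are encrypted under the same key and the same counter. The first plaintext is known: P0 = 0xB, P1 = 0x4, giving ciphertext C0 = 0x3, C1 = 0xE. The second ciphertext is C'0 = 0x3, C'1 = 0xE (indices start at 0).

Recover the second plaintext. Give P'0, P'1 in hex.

In CTR with a reused counter, both messages share the same keystream S_i, so C_i ⊕ C'_i = P_i ⊕ P'_i and thus P'_i = P_i ⊕ C_i ⊕ C'_i.
P'0: 0xB ⊕ 0x3 ⊕ 0x3 = 0xB.
P'1: 0x4 ⊕ 0xE ⊕ 0xE = 0x4.

P'0 = 0xB, P'1 = 0x4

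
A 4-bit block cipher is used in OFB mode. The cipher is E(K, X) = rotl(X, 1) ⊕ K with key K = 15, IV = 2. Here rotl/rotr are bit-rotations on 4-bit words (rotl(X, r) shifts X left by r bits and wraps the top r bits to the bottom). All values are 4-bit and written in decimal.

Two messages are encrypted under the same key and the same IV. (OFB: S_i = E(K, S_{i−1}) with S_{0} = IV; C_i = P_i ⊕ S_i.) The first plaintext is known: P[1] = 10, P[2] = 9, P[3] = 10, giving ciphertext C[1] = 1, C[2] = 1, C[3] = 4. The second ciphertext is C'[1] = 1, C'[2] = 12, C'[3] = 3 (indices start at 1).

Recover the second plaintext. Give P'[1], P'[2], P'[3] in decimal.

P'[1] = 10, P'[2] = 4, P'[3] = 13

In OFB with a reused IV, both messages share the same keystream S_i, so C_i ⊕ C'_i = P_i ⊕ P'_i and thus P'_i = P_i ⊕ C_i ⊕ C'_i.
P'[1]: 10 ⊕ 1 ⊕ 1 = 10.
P'[2]: 9 ⊕ 1 ⊕ 12 = 4.
P'[3]: 10 ⊕ 4 ⊕ 3 = 13.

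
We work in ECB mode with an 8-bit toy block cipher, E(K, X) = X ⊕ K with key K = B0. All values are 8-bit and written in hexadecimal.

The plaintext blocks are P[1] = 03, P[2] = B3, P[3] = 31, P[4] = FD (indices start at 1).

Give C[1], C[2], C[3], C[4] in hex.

C[1] = B3, C[2] = 03, C[3] = 81, C[4] = 4D

ECB encryption: C_i = E(K, P_i).
C[1]: E(K, 03) = B3.
C[2]: E(K, B3) = 03.
C[3]: E(K, 31) = 81.
C[4]: E(K, FD) = 4D.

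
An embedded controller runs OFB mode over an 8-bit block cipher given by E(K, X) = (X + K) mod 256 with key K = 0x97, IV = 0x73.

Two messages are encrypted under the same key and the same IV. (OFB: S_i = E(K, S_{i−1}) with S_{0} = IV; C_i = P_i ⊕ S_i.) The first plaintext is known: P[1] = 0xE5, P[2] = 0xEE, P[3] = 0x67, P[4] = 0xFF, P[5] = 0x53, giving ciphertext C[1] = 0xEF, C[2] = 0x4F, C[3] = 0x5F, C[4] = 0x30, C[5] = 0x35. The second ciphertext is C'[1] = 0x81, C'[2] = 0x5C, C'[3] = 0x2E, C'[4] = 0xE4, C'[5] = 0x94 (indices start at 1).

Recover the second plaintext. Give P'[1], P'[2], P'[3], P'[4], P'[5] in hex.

In OFB with a reused IV, both messages share the same keystream S_i, so C_i ⊕ C'_i = P_i ⊕ P'_i and thus P'_i = P_i ⊕ C_i ⊕ C'_i.
P'[1]: 0xE5 ⊕ 0xEF ⊕ 0x81 = 0x8B.
P'[2]: 0xEE ⊕ 0x4F ⊕ 0x5C = 0xFD.
P'[3]: 0x67 ⊕ 0x5F ⊕ 0x2E = 0x16.
P'[4]: 0xFF ⊕ 0x30 ⊕ 0xE4 = 0x2B.
P'[5]: 0x53 ⊕ 0x35 ⊕ 0x94 = 0xF2.

P'[1] = 0x8B, P'[2] = 0xFD, P'[3] = 0x16, P'[4] = 0x2B, P'[5] = 0xF2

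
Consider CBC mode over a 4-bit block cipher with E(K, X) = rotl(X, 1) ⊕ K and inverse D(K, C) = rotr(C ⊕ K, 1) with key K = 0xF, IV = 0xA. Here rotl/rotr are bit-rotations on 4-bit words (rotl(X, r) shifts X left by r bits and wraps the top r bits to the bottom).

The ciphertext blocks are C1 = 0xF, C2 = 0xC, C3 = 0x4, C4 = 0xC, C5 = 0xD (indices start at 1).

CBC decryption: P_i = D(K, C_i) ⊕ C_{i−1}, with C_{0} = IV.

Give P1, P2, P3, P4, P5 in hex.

P1: D(K, 0xF) = 0x0; 0x0 ⊕ 0xA = 0xA.
P2: D(K, 0xC) = 0x9; 0x9 ⊕ 0xF = 0x6.
P3: D(K, 0x4) = 0xD; 0xD ⊕ 0xC = 0x1.
P4: D(K, 0xC) = 0x9; 0x9 ⊕ 0x4 = 0xD.
P5: D(K, 0xD) = 0x1; 0x1 ⊕ 0xC = 0xD.

P1 = 0xA, P2 = 0x6, P3 = 0x1, P4 = 0xD, P5 = 0xD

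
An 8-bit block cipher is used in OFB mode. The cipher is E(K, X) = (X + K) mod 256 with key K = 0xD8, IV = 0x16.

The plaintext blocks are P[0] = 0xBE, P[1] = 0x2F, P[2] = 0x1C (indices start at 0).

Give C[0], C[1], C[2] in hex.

C[0] = 0x50, C[1] = 0xE9, C[2] = 0x82

OFB encryption: S_i = E(K, S_{i−1}) with S_{−1} = IV; C_i = P_i ⊕ S_i.
C[0]: S = E(K, 0x16) = 0xEE; 0xBE ⊕ 0xEE = 0x50.
C[1]: S = E(K, 0xEE) = 0xC6; 0x2F ⊕ 0xC6 = 0xE9.
C[2]: S = E(K, 0xC6) = 0x9E; 0x1C ⊕ 0x9E = 0x82.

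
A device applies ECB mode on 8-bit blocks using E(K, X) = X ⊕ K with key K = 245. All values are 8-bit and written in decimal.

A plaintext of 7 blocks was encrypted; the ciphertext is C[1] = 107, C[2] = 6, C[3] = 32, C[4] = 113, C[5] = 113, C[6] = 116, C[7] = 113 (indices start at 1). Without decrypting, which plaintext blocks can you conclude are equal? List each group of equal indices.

P[4] = P[5] = P[7]

ECB encrypts each block independently with the same key, so equal ciphertext blocks imply equal plaintext blocks.
C[4] = C[5] = C[7] = 113, so P[4] = P[5] = P[7].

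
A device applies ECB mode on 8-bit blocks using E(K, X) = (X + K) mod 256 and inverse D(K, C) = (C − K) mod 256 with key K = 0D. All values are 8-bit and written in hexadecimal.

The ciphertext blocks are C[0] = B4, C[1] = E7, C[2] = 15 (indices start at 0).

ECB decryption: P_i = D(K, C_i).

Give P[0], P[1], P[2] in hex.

P[0]: D(K, B4) = A7.
P[1]: D(K, E7) = DA.
P[2]: D(K, 15) = 08.

P[0] = A7, P[1] = DA, P[2] = 08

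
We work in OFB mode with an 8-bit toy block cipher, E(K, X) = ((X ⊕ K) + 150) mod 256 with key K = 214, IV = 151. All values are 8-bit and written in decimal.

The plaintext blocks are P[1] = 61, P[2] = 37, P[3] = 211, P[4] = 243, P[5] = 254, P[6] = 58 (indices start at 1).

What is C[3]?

C[3] = 4

OFB encryption: S_i = E(K, S_{i−1}) with S_{0} = IV; C_i = P_i ⊕ S_i.
C[1]: S = E(K, 151) = 215; 61 ⊕ 215 = 234.
C[2]: S = E(K, 215) = 151; 37 ⊕ 151 = 178.
C[3]: S = E(K, 151) = 215; 211 ⊕ 215 = 4.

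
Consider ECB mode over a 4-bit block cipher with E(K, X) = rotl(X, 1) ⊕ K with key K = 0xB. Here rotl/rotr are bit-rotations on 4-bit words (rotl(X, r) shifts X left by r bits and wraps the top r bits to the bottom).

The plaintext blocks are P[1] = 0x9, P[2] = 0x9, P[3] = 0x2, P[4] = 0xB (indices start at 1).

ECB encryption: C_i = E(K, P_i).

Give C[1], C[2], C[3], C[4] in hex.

C[1]: E(K, 0x9) = 0x8.
C[2]: E(K, 0x9) = 0x8.
C[3]: E(K, 0x2) = 0xF.
C[4]: E(K, 0xB) = 0xC.

C[1] = 0x8, C[2] = 0x8, C[3] = 0xF, C[4] = 0xC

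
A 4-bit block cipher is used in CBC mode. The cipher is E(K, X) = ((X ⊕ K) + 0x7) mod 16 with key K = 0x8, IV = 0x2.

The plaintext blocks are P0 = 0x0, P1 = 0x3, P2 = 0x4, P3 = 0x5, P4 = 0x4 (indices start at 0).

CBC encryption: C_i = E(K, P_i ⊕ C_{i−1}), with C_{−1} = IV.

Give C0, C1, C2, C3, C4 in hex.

C0: P0 ⊕ 0x2 = 0x2; E(K, 0x2) = 0x1.
C1: P1 ⊕ 0x1 = 0x2; E(K, 0x2) = 0x1.
C2: P2 ⊕ 0x1 = 0x5; E(K, 0x5) = 0x4.
C3: P3 ⊕ 0x4 = 0x1; E(K, 0x1) = 0x0.
C4: P4 ⊕ 0x0 = 0x4; E(K, 0x4) = 0x3.

C0 = 0x1, C1 = 0x1, C2 = 0x4, C3 = 0x0, C4 = 0x3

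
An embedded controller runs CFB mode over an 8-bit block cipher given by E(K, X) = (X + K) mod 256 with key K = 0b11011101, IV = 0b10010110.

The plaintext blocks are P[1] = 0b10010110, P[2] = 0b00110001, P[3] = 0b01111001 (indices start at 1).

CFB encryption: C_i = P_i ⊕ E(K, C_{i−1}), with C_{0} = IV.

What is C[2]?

C[2] = 0b11110011

C[1]: E(K, 0b10010110) = 0b01110011; 0b10010110 ⊕ 0b01110011 = 0b11100101.
C[2]: E(K, 0b11100101) = 0b11000010; 0b00110001 ⊕ 0b11000010 = 0b11110011.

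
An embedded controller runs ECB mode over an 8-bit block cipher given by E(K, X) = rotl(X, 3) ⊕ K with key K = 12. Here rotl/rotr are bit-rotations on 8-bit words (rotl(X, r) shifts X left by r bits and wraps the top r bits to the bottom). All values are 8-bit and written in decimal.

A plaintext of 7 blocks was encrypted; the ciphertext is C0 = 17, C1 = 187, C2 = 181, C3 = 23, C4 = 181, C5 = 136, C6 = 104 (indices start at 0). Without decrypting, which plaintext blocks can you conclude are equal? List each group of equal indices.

ECB encrypts each block independently with the same key, so equal ciphertext blocks imply equal plaintext blocks.
C2 = C4 = 181, so P2 = P4.

P2 = P4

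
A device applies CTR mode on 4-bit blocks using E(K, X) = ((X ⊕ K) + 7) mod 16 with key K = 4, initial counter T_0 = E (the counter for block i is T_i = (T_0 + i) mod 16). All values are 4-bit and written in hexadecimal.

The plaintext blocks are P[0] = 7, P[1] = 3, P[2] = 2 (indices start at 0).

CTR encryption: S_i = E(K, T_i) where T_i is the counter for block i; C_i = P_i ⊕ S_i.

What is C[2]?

C[2] = 9

C[0]: T = E, S = E(K, T) = 1; 7 ⊕ 1 = 6.
C[1]: T = F, S = E(K, T) = 2; 3 ⊕ 2 = 1.
C[2]: T = 0, S = E(K, T) = B; 2 ⊕ B = 9.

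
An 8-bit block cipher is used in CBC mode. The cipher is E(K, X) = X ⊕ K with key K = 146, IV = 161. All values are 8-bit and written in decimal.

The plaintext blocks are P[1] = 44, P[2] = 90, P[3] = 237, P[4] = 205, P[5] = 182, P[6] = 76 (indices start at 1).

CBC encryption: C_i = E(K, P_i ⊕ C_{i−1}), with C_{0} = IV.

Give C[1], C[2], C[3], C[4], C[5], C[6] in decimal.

C[1]: P[1] ⊕ 161 = 141; E(K, 141) = 31.
C[2]: P[2] ⊕ 31 = 69; E(K, 69) = 215.
C[3]: P[3] ⊕ 215 = 58; E(K, 58) = 168.
C[4]: P[4] ⊕ 168 = 101; E(K, 101) = 247.
C[5]: P[5] ⊕ 247 = 65; E(K, 65) = 211.
C[6]: P[6] ⊕ 211 = 159; E(K, 159) = 13.

C[1] = 31, C[2] = 215, C[3] = 168, C[4] = 247, C[5] = 211, C[6] = 13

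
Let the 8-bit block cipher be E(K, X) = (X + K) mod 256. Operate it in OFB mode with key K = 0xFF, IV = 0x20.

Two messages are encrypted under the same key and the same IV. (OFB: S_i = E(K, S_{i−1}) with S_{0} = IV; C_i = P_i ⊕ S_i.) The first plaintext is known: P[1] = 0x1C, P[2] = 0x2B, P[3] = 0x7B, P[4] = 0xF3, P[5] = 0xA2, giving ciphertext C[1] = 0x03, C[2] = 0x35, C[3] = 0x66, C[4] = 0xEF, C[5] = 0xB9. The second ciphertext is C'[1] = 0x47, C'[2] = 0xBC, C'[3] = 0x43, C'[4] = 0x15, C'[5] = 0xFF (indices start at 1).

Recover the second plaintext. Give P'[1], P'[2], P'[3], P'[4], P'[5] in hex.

P'[1] = 0x58, P'[2] = 0xA2, P'[3] = 0x5E, P'[4] = 0x09, P'[5] = 0xE4

In OFB with a reused IV, both messages share the same keystream S_i, so C_i ⊕ C'_i = P_i ⊕ P'_i and thus P'_i = P_i ⊕ C_i ⊕ C'_i.
P'[1]: 0x1C ⊕ 0x03 ⊕ 0x47 = 0x58.
P'[2]: 0x2B ⊕ 0x35 ⊕ 0xBC = 0xA2.
P'[3]: 0x7B ⊕ 0x66 ⊕ 0x43 = 0x5E.
P'[4]: 0xF3 ⊕ 0xEF ⊕ 0x15 = 0x09.
P'[5]: 0xA2 ⊕ 0xB9 ⊕ 0xFF = 0xE4.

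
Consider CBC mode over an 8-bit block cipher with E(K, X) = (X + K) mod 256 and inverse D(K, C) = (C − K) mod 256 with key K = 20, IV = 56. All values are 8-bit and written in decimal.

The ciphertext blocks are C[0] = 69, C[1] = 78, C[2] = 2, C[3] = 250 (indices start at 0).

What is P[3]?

CBC decryption: P_i = D(K, C_i) ⊕ C_{i−1}, with C_{−1} = IV.
P[3]: D(K, 250) = 230; 230 ⊕ 2 = 228.

P[3] = 228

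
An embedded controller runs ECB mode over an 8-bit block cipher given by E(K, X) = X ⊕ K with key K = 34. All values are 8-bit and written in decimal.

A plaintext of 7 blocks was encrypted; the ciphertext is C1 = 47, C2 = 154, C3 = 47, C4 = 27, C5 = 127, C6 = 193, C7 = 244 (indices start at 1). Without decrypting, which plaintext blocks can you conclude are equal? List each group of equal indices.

P1 = P3

ECB encrypts each block independently with the same key, so equal ciphertext blocks imply equal plaintext blocks.
C1 = C3 = 47, so P1 = P3.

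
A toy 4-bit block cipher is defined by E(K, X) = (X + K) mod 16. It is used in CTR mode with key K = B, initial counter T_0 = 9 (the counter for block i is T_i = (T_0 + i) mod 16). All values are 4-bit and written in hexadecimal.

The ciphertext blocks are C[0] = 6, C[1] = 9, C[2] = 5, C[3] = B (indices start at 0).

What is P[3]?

P[3] = C

CTR decryption: S_i = E(K, T_i) where T_i is the counter for block i; P_i = C_i ⊕ S_i.
P[3]: T = C, S = E(K, T) = 7; B ⊕ 7 = C.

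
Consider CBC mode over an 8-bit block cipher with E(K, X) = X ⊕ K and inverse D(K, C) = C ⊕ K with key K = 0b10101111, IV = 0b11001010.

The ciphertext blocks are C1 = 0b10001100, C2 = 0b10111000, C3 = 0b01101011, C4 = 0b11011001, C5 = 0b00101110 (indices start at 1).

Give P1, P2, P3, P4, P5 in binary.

P1 = 0b11101001, P2 = 0b10011011, P3 = 0b01111100, P4 = 0b00011101, P5 = 0b01011000

CBC decryption: P_i = D(K, C_i) ⊕ C_{i−1}, with C_{0} = IV.
P1: D(K, 0b10001100) = 0b00100011; 0b00100011 ⊕ 0b11001010 = 0b11101001.
P2: D(K, 0b10111000) = 0b00010111; 0b00010111 ⊕ 0b10001100 = 0b10011011.
P3: D(K, 0b01101011) = 0b11000100; 0b11000100 ⊕ 0b10111000 = 0b01111100.
P4: D(K, 0b11011001) = 0b01110110; 0b01110110 ⊕ 0b01101011 = 0b00011101.
P5: D(K, 0b00101110) = 0b10000001; 0b10000001 ⊕ 0b11011001 = 0b01011000.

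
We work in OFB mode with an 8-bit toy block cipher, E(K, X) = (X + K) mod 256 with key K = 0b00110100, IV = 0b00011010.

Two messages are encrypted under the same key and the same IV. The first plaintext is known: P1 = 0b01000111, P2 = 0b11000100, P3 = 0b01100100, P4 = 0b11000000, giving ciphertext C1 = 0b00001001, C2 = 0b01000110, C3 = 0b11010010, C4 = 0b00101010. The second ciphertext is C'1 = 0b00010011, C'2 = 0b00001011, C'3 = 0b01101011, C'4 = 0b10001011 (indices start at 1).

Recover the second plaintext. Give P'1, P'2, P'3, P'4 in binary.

P'1 = 0b01011101, P'2 = 0b10001001, P'3 = 0b11011101, P'4 = 0b01100001

In OFB with a reused IV, both messages share the same keystream S_i, so C_i ⊕ C'_i = P_i ⊕ P'_i and thus P'_i = P_i ⊕ C_i ⊕ C'_i.
P'1: 0b01000111 ⊕ 0b00001001 ⊕ 0b00010011 = 0b01011101.
P'2: 0b11000100 ⊕ 0b01000110 ⊕ 0b00001011 = 0b10001001.
P'3: 0b01100100 ⊕ 0b11010010 ⊕ 0b01101011 = 0b11011101.
P'4: 0b11000000 ⊕ 0b00101010 ⊕ 0b10001011 = 0b01100001.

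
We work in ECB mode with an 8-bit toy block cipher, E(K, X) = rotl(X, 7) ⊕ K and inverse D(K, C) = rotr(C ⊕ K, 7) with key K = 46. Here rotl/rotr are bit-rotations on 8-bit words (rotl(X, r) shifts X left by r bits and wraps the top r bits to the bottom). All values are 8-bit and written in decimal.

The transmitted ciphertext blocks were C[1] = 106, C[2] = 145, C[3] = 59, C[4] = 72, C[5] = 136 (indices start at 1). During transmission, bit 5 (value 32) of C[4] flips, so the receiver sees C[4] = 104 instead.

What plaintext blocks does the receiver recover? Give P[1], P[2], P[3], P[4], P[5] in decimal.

P[1] = 136, P[2] = 127, P[3] = 42, P[4] = 140, P[5] = 77

ECB decryption: P_i = D(K, C_i).
Only C[4] changed, to 104. In ECB, a change in C_i affects only P_i. Decrypting the received ciphertext:
P[1]: D(K, 106) = 136.
P[2]: D(K, 145) = 127.
P[3]: D(K, 59) = 42.
P[4]: D(K, 104) = 140.
P[5]: D(K, 136) = 77.
Blocks that differ from the original plaintext: P[4].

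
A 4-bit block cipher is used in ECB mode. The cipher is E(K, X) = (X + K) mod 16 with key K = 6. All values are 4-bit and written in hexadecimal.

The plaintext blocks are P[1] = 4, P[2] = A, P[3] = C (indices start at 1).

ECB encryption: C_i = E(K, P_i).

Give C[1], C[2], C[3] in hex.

C[1] = A, C[2] = 0, C[3] = 2

C[1]: E(K, 4) = A.
C[2]: E(K, A) = 0.
C[3]: E(K, C) = 2.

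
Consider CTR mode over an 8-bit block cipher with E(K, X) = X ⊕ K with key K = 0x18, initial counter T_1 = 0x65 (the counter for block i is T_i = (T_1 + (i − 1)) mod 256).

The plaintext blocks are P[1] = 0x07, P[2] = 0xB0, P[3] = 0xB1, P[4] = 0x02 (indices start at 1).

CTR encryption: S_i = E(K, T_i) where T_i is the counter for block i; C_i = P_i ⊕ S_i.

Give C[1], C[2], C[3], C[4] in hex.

C[1] = 0x7A, C[2] = 0xCE, C[3] = 0xCE, C[4] = 0x72

C[1]: T = 0x65, S = E(K, T) = 0x7D; 0x07 ⊕ 0x7D = 0x7A.
C[2]: T = 0x66, S = E(K, T) = 0x7E; 0xB0 ⊕ 0x7E = 0xCE.
C[3]: T = 0x67, S = E(K, T) = 0x7F; 0xB1 ⊕ 0x7F = 0xCE.
C[4]: T = 0x68, S = E(K, T) = 0x70; 0x02 ⊕ 0x70 = 0x72.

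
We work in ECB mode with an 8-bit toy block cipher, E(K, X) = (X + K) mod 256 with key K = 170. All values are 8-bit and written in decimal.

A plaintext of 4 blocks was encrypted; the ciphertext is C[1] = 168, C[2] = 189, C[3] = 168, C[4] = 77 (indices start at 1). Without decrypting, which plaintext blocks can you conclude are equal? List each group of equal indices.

P[1] = P[3]

ECB encrypts each block independently with the same key, so equal ciphertext blocks imply equal plaintext blocks.
C[1] = C[3] = 168, so P[1] = P[3].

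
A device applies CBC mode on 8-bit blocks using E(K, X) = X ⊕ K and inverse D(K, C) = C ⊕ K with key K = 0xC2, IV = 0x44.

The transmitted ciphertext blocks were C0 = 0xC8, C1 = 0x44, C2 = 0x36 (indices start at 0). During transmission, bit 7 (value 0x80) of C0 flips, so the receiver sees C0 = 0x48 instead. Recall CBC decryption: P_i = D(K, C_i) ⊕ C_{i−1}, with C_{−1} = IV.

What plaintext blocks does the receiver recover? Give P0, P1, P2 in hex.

P0 = 0xCE, P1 = 0xCE, P2 = 0xB0

Only C0 changed, to 0x48. In CBC, a change in C_i garbles P_i and flips the same bit in P_{i+1}. Decrypting the received ciphertext:
P0: D(K, 0x48) = 0x8A; 0x8A ⊕ 0x44 = 0xCE.
P1: D(K, 0x44) = 0x86; 0x86 ⊕ 0x48 = 0xCE.
P2: D(K, 0x36) = 0xF4; 0xF4 ⊕ 0x44 = 0xB0.
Blocks that differ from the original plaintext: P0, P1.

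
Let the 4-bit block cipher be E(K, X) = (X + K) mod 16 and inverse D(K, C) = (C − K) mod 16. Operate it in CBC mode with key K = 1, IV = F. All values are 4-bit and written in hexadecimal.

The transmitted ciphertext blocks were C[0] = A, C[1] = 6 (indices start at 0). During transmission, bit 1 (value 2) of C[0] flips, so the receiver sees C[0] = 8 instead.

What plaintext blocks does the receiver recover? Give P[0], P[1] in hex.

P[0] = 8, P[1] = D

CBC decryption: P_i = D(K, C_i) ⊕ C_{i−1}, with C_{−1} = IV.
Only C[0] changed, to 8. In CBC, a change in C_i garbles P_i and flips the same bit in P_{i+1}. Decrypting the received ciphertext:
P[0]: D(K, 8) = 7; 7 ⊕ F = 8.
P[1]: D(K, 6) = 5; 5 ⊕ 8 = D.
Blocks that differ from the original plaintext: P[0], P[1].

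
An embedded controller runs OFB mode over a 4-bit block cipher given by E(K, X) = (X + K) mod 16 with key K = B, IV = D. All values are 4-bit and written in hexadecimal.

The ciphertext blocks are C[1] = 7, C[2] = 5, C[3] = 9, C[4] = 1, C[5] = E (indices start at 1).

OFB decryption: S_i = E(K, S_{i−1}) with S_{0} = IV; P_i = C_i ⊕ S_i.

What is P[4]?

P[4] = 8

P[1]: S = E(K, D) = 8; 7 ⊕ 8 = F.
P[2]: S = E(K, 8) = 3; 5 ⊕ 3 = 6.
P[3]: S = E(K, 3) = E; 9 ⊕ E = 7.
P[4]: S = E(K, E) = 9; 1 ⊕ 9 = 8.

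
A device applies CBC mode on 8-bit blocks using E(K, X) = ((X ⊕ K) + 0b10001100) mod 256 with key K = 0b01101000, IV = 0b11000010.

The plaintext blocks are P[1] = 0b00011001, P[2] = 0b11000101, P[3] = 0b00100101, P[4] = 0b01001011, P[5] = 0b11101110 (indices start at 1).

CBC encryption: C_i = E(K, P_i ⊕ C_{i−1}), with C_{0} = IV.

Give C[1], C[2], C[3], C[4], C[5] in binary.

C[1] = 0b00111111, C[2] = 0b00011110, C[3] = 0b11011111, C[4] = 0b10001000, C[5] = 0b10011010

C[1]: P[1] ⊕ 0b11000010 = 0b11011011; E(K, 0b11011011) = 0b00111111.
C[2]: P[2] ⊕ 0b00111111 = 0b11111010; E(K, 0b11111010) = 0b00011110.
C[3]: P[3] ⊕ 0b00011110 = 0b00111011; E(K, 0b00111011) = 0b11011111.
C[4]: P[4] ⊕ 0b11011111 = 0b10010100; E(K, 0b10010100) = 0b10001000.
C[5]: P[5] ⊕ 0b10001000 = 0b01100110; E(K, 0b01100110) = 0b10011010.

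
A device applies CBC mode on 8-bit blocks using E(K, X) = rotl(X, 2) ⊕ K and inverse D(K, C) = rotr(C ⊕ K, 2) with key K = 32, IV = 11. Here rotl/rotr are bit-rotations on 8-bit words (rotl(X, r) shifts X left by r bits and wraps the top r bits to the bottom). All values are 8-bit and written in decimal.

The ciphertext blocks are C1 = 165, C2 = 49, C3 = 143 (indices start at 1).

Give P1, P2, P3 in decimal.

CBC decryption: P_i = D(K, C_i) ⊕ C_{i−1}, with C_{0} = IV.
P1: D(K, 165) = 97; 97 ⊕ 11 = 106.
P2: D(K, 49) = 68; 68 ⊕ 165 = 225.
P3: D(K, 143) = 235; 235 ⊕ 49 = 218.

P1 = 106, P2 = 225, P3 = 218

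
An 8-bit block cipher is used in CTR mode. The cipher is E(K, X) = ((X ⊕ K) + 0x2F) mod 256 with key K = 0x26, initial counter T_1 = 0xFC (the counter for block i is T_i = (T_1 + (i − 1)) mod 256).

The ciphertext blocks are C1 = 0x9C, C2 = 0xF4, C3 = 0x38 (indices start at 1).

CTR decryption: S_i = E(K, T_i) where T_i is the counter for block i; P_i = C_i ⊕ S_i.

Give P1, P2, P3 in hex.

P1 = 0x95, P2 = 0xFE, P3 = 0x3F

P1: T = 0xFC, S = E(K, T) = 0x09; 0x9C ⊕ 0x09 = 0x95.
P2: T = 0xFD, S = E(K, T) = 0x0A; 0xF4 ⊕ 0x0A = 0xFE.
P3: T = 0xFE, S = E(K, T) = 0x07; 0x38 ⊕ 0x07 = 0x3F.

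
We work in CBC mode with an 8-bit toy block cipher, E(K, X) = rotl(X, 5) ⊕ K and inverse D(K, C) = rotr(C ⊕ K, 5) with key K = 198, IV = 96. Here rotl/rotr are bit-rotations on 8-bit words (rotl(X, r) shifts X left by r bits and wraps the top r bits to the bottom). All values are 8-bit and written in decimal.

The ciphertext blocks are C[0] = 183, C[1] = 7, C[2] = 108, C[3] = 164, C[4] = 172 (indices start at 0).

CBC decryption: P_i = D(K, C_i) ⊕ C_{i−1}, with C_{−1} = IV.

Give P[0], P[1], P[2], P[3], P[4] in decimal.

P[0] = 235, P[1] = 185, P[2] = 82, P[3] = 127, P[4] = 247

P[0]: D(K, 183) = 139; 139 ⊕ 96 = 235.
P[1]: D(K, 7) = 14; 14 ⊕ 183 = 185.
P[2]: D(K, 108) = 85; 85 ⊕ 7 = 82.
P[3]: D(K, 164) = 19; 19 ⊕ 108 = 127.
P[4]: D(K, 172) = 83; 83 ⊕ 164 = 247.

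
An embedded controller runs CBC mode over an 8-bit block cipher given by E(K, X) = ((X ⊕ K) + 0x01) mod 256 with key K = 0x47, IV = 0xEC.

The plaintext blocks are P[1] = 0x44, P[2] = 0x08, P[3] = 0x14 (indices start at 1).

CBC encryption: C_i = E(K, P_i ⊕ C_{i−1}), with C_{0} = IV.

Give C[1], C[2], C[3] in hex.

C[1]: P[1] ⊕ 0xEC = 0xA8; E(K, 0xA8) = 0xF0.
C[2]: P[2] ⊕ 0xF0 = 0xF8; E(K, 0xF8) = 0xC0.
C[3]: P[3] ⊕ 0xC0 = 0xD4; E(K, 0xD4) = 0x94.

C[1] = 0xF0, C[2] = 0xC0, C[3] = 0x94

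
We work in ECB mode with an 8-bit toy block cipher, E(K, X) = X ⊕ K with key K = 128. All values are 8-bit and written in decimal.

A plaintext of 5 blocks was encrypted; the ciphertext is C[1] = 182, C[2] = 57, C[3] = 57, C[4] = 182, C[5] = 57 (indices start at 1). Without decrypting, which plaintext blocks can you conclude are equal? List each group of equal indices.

P[1] = P[4]; P[2] = P[3] = P[5]

ECB encrypts each block independently with the same key, so equal ciphertext blocks imply equal plaintext blocks.
C[1] = C[4] = 182, so P[1] = P[4].
C[2] = C[3] = C[5] = 57, so P[2] = P[3] = P[5].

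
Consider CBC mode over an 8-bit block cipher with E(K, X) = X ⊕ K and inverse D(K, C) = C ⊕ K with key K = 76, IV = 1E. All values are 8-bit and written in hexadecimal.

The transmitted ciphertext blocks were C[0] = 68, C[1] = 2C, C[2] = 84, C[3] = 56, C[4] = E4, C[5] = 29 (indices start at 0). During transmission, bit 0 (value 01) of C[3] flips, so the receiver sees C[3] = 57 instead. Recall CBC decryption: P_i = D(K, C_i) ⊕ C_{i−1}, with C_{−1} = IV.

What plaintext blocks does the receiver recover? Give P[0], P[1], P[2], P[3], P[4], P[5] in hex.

P[0] = 00, P[1] = 32, P[2] = DE, P[3] = A5, P[4] = C5, P[5] = BB

Only C[3] changed, to 57. In CBC, a change in C_i garbles P_i and flips the same bit in P_{i+1}. Decrypting the received ciphertext:
P[0]: D(K, 68) = 1E; 1E ⊕ 1E = 00.
P[1]: D(K, 2C) = 5A; 5A ⊕ 68 = 32.
P[2]: D(K, 84) = F2; F2 ⊕ 2C = DE.
P[3]: D(K, 57) = 21; 21 ⊕ 84 = A5.
P[4]: D(K, E4) = 92; 92 ⊕ 57 = C5.
P[5]: D(K, 29) = 5F; 5F ⊕ E4 = BB.
Blocks that differ from the original plaintext: P[3], P[4].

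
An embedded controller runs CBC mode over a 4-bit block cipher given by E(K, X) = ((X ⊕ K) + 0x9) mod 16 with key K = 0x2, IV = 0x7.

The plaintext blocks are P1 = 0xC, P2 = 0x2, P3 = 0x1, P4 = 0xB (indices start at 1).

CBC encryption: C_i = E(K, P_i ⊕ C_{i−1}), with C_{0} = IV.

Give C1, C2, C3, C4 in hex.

C1 = 0x2, C2 = 0xB, C3 = 0x1, C4 = 0x1

C1: P1 ⊕ 0x7 = 0xB; E(K, 0xB) = 0x2.
C2: P2 ⊕ 0x2 = 0x0; E(K, 0x0) = 0xB.
C3: P3 ⊕ 0xB = 0xA; E(K, 0xA) = 0x1.
C4: P4 ⊕ 0x1 = 0xA; E(K, 0xA) = 0x1.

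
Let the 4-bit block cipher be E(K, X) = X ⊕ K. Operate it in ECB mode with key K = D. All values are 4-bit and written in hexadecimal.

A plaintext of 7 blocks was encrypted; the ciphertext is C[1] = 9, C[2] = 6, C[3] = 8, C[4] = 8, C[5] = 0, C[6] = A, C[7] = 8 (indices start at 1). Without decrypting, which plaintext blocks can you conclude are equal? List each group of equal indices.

P[3] = P[4] = P[7]

ECB encrypts each block independently with the same key, so equal ciphertext blocks imply equal plaintext blocks.
C[3] = C[4] = C[7] = 8, so P[3] = P[4] = P[7].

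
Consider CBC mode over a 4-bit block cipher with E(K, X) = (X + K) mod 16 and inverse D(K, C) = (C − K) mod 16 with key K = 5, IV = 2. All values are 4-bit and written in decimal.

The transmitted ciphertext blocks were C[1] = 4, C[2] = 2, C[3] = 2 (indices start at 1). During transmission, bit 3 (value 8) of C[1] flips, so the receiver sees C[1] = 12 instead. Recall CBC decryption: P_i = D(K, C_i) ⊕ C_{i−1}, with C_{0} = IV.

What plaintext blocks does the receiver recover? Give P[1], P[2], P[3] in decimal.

Only C[1] changed, to 12. In CBC, a change in C_i garbles P_i and flips the same bit in P_{i+1}. Decrypting the received ciphertext:
P[1]: D(K, 12) = 7; 7 ⊕ 2 = 5.
P[2]: D(K, 2) = 13; 13 ⊕ 12 = 1.
P[3]: D(K, 2) = 13; 13 ⊕ 2 = 15.
Blocks that differ from the original plaintext: P[1], P[2].

P[1] = 5, P[2] = 1, P[3] = 15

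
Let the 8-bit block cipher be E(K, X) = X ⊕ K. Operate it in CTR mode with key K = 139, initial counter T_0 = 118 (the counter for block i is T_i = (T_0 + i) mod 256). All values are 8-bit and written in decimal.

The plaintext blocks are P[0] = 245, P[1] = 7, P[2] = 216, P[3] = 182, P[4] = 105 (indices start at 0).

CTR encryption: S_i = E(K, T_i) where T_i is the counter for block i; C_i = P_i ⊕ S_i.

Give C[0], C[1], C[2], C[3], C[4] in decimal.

C[0] = 8, C[1] = 251, C[2] = 43, C[3] = 68, C[4] = 152

C[0]: T = 118, S = E(K, T) = 253; 245 ⊕ 253 = 8.
C[1]: T = 119, S = E(K, T) = 252; 7 ⊕ 252 = 251.
C[2]: T = 120, S = E(K, T) = 243; 216 ⊕ 243 = 43.
C[3]: T = 121, S = E(K, T) = 242; 182 ⊕ 242 = 68.
C[4]: T = 122, S = E(K, T) = 241; 105 ⊕ 241 = 152.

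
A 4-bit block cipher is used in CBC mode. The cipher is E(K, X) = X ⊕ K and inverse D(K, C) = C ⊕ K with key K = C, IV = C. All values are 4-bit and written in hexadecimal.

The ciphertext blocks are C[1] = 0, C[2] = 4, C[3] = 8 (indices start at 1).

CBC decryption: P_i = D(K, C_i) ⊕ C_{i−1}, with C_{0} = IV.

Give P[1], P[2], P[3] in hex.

P[1]: D(K, 0) = C; C ⊕ C = 0.
P[2]: D(K, 4) = 8; 8 ⊕ 0 = 8.
P[3]: D(K, 8) = 4; 4 ⊕ 4 = 0.

P[1] = 0, P[2] = 8, P[3] = 0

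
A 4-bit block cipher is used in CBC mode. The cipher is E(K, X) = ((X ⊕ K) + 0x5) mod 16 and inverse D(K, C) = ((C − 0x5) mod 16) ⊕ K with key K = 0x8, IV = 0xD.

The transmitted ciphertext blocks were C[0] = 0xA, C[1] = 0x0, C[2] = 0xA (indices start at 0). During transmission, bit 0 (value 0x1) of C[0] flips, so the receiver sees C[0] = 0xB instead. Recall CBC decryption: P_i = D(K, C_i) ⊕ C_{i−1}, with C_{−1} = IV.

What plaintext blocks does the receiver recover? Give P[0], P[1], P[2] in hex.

Only C[0] changed, to 0xB. In CBC, a change in C_i garbles P_i and flips the same bit in P_{i+1}. Decrypting the received ciphertext:
P[0]: D(K, 0xB) = 0xE; 0xE ⊕ 0xD = 0x3.
P[1]: D(K, 0x0) = 0x3; 0x3 ⊕ 0xB = 0x8.
P[2]: D(K, 0xA) = 0xD; 0xD ⊕ 0x0 = 0xD.
Blocks that differ from the original plaintext: P[0], P[1].

P[0] = 0x3, P[1] = 0x8, P[2] = 0xD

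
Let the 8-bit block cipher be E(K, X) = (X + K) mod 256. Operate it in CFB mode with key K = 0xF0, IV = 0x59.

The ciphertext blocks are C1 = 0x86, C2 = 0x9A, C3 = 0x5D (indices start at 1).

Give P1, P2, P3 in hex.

P1 = 0xCF, P2 = 0xEC, P3 = 0xD7

CFB decryption: P_i = C_i ⊕ E(K, C_{i−1}), with C_{0} = IV.
P1: E(K, 0x59) = 0x49; 0x86 ⊕ 0x49 = 0xCF.
P2: E(K, 0x86) = 0x76; 0x9A ⊕ 0x76 = 0xEC.
P3: E(K, 0x9A) = 0x8A; 0x5D ⊕ 0x8A = 0xD7.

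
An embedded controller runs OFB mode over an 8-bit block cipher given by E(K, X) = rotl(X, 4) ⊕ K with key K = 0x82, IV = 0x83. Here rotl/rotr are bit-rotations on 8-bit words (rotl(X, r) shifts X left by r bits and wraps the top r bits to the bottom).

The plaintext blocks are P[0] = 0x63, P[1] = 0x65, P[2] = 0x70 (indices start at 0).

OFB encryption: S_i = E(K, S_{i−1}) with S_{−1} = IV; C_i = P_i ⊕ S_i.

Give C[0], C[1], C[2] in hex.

C[0]: S = E(K, 0x83) = 0xBA; 0x63 ⊕ 0xBA = 0xD9.
C[1]: S = E(K, 0xBA) = 0x29; 0x65 ⊕ 0x29 = 0x4C.
C[2]: S = E(K, 0x29) = 0x10; 0x70 ⊕ 0x10 = 0x60.

C[0] = 0xD9, C[1] = 0x4C, C[2] = 0x60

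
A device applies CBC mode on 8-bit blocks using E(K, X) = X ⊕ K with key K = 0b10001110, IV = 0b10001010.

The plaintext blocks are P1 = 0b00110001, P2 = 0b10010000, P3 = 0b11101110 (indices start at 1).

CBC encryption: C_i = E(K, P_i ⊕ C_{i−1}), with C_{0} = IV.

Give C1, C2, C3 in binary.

C1: P1 ⊕ 0b10001010 = 0b10111011; E(K, 0b10111011) = 0b00110101.
C2: P2 ⊕ 0b00110101 = 0b10100101; E(K, 0b10100101) = 0b00101011.
C3: P3 ⊕ 0b00101011 = 0b11000101; E(K, 0b11000101) = 0b01001011.

C1 = 0b00110101, C2 = 0b00101011, C3 = 0b01001011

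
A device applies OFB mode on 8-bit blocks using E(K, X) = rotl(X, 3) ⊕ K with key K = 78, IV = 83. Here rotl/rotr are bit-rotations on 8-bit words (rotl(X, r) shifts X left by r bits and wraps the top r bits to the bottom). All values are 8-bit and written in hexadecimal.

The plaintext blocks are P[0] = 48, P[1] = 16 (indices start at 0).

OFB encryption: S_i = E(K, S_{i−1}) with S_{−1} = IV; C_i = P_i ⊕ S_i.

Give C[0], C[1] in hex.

C[0]: S = E(K, 83) = 64; 48 ⊕ 64 = 2C.
C[1]: S = E(K, 64) = 5B; 16 ⊕ 5B = 4D.

C[0] = 2C, C[1] = 4D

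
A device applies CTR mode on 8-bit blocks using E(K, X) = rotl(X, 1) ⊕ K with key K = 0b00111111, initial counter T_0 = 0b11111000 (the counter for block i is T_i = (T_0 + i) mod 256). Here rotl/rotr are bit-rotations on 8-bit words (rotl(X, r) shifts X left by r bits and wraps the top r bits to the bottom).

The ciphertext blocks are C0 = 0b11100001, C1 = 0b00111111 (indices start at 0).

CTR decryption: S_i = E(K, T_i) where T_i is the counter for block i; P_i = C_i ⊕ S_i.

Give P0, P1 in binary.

P0: T = 0b11111000, S = E(K, T) = 0b11001110; 0b11100001 ⊕ 0b11001110 = 0b00101111.
P1: T = 0b11111001, S = E(K, T) = 0b11001100; 0b00111111 ⊕ 0b11001100 = 0b11110011.

P0 = 0b00101111, P1 = 0b11110011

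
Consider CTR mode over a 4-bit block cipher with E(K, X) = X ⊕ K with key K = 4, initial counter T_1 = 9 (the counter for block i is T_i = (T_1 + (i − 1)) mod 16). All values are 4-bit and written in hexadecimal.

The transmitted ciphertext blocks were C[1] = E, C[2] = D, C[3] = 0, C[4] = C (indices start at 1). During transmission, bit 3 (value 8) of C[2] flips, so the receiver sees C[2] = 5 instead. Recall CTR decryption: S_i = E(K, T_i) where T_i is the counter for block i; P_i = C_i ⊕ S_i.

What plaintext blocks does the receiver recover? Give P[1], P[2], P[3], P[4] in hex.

P[1] = 3, P[2] = B, P[3] = F, P[4] = 4

Only C[2] changed, to 5. In CTR, a change in C_i flips the same bit in P_i only; the keystream is unaffected. Decrypting the received ciphertext:
P[1]: T = 9, S = E(K, T) = D; E ⊕ D = 3.
P[2]: T = A, S = E(K, T) = E; 5 ⊕ E = B.
P[3]: T = B, S = E(K, T) = F; 0 ⊕ F = F.
P[4]: T = C, S = E(K, T) = 8; C ⊕ 8 = 4.
Blocks that differ from the original plaintext: P[2].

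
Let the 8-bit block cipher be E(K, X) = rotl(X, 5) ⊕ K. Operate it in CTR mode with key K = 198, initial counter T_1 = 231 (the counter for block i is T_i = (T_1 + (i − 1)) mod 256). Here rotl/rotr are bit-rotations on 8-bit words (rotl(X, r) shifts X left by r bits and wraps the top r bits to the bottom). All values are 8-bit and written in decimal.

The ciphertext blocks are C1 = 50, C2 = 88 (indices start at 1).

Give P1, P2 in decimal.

CTR decryption: S_i = E(K, T_i) where T_i is the counter for block i; P_i = C_i ⊕ S_i.
P1: T = 231, S = E(K, T) = 58; 50 ⊕ 58 = 8.
P2: T = 232, S = E(K, T) = 219; 88 ⊕ 219 = 131.

P1 = 8, P2 = 131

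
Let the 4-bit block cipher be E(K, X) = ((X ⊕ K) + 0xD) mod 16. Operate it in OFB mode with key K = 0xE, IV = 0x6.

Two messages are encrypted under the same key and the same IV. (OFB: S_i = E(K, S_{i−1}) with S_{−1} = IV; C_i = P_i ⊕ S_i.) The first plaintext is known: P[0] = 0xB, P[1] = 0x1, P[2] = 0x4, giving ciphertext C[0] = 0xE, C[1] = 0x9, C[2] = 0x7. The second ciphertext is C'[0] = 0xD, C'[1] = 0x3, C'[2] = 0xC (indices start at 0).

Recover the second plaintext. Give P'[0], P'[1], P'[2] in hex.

In OFB with a reused IV, both messages share the same keystream S_i, so C_i ⊕ C'_i = P_i ⊕ P'_i and thus P'_i = P_i ⊕ C_i ⊕ C'_i.
P'[0]: 0xB ⊕ 0xE ⊕ 0xD = 0x8.
P'[1]: 0x1 ⊕ 0x9 ⊕ 0x3 = 0xB.
P'[2]: 0x4 ⊕ 0x7 ⊕ 0xC = 0xF.

P'[0] = 0x8, P'[1] = 0xB, P'[2] = 0xF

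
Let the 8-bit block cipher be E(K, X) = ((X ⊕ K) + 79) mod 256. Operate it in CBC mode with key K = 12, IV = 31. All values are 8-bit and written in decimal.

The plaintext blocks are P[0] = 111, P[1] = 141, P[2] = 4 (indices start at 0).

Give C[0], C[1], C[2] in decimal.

CBC encryption: C_i = E(K, P_i ⊕ C_{i−1}), with C_{−1} = IV.
C[0]: P[0] ⊕ 31 = 112; E(K, 112) = 203.
C[1]: P[1] ⊕ 203 = 70; E(K, 70) = 153.
C[2]: P[2] ⊕ 153 = 157; E(K, 157) = 224.

C[0] = 203, C[1] = 153, C[2] = 224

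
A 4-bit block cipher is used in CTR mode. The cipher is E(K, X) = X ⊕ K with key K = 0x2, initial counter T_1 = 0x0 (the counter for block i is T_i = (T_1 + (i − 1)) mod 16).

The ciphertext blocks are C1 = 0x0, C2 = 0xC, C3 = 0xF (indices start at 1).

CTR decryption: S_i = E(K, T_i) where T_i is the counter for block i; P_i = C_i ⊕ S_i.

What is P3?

P3: T = 0x2, S = E(K, T) = 0x0; 0xF ⊕ 0x0 = 0xF.

P3 = 0xF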